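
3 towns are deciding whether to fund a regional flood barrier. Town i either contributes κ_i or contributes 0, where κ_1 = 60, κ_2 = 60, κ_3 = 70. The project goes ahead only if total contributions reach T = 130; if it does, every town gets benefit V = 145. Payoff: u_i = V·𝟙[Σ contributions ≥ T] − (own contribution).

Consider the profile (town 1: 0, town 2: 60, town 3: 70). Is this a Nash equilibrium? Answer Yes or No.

Total = 130 ≥ 130: provided.
Town 1 (pledges 0, payoff 145): pledging 60 → total 190, payoff 85. No gain.
Town 2 (pledges 60, payoff 85): dropping to 0 → total 70, payoff 0. No gain.
Town 3 (pledges 70, payoff 75): dropping to 0 → total 60, payoff 0. No gain.

Yes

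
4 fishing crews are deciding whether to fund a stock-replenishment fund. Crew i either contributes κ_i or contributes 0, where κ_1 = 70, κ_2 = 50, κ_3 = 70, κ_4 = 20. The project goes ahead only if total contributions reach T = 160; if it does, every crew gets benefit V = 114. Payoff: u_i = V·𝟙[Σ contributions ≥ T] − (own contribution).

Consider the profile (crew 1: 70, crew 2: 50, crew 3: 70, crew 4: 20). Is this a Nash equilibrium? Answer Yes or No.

Total = 210 ≥ 160: provided.
Crew 1 (pledges 70, payoff 44): dropping to 0 → total 140, payoff 0. No gain.
Crew 2 (pledges 50, payoff 64): dropping to 0 → total 160, payoff 114. Profitable deviation.

No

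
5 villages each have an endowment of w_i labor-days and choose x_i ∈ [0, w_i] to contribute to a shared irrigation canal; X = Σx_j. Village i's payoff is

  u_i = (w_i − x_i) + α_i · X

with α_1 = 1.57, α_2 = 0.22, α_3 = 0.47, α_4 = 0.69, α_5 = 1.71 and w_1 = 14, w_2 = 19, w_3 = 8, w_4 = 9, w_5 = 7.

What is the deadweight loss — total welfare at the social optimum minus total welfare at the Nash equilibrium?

∂u_i/∂x_i = α_i − 1, so village i contributes w_i if α_i > 1, else 0.
α_i > 1 for i ∈ {1, 5}; NE contributions (14, 0, 0, 0, 7), X = 21.
W^NE = Σw_i − X^NE + (Σα_i)·X^NE = 57 + 3.66·21 = 133.86.
Planner: ∂(Σu_j)/∂x_i = Σα_j − 1 = 3.66 > 0, so everyone contributes w_i; X^SO = 57, W^SO = 57 + 3.66·57 = 265.62.
Deadweight loss = 131.76.

131.76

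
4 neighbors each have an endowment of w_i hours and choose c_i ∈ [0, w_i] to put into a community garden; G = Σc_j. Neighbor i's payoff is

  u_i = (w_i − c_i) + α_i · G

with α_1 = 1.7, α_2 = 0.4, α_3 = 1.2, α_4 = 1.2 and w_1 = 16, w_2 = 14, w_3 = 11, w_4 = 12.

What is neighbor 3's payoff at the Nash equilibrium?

∂u_i/∂c_i = α_i − 1, so neighbor i contributes w_i if α_i > 1, else 0.
α_i > 1 for i ∈ {1, 3, 4}; NE contributions (16, 0, 11, 12), G = 39.
u_3 = (11 − 11) + 1.2·39 = 46.8.

46.8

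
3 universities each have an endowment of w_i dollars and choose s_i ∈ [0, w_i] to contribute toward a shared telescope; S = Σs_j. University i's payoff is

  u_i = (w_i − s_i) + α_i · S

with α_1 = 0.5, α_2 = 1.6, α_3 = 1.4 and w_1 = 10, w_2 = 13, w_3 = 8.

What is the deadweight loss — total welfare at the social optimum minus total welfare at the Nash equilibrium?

∂u_i/∂s_i = α_i − 1, so university i contributes w_i if α_i > 1, else 0.
α_i > 1 for i ∈ {2, 3}; NE contributions (0, 13, 8), S = 21.
W^NE = Σw_i − S^NE + (Σα_i)·S^NE = 31 + 2.5·21 = 83.5.
Planner: ∂(Σu_j)/∂s_i = Σα_j − 1 = 2.5 > 0, so everyone contributes w_i; S^SO = 31, W^SO = 31 + 2.5·31 = 108.5.
Deadweight loss = 25.

25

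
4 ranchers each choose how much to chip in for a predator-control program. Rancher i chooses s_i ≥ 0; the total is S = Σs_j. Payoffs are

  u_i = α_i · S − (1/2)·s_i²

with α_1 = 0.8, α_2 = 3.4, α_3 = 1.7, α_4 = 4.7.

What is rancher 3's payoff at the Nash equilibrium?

16.575

Rancher i's FOC: ∂u_i/∂s_i = α_i − s_i = 0, so s_i* = α_i.
NE contributions = (0.8, 3.4, 1.7, 4.7); S = 10.6.
u_3 = α_3·S − ½·(s_3)² = 1.7·10.6 − ½·1.7² = 16.575.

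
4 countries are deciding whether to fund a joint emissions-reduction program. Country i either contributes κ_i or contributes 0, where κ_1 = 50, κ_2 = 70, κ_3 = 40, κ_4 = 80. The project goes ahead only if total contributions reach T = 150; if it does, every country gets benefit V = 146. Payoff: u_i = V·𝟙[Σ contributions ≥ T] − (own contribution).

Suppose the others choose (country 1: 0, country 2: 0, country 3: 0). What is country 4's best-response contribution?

0

Others' total = 0. Even contributing 80 gives 80 < 150: no benefit either way.
Best response: 0.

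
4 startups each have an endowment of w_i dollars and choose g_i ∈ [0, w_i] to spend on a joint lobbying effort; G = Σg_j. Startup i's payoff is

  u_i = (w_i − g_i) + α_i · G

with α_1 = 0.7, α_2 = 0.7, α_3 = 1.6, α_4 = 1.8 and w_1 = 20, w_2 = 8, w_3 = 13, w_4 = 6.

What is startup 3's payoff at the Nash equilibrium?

∂u_i/∂g_i = α_i − 1, so startup i contributes w_i if α_i > 1, else 0.
α_i > 1 for i ∈ {3, 4}; NE contributions (0, 0, 13, 6), G = 19.
u_3 = (13 − 13) + 1.6·19 = 30.4.

30.4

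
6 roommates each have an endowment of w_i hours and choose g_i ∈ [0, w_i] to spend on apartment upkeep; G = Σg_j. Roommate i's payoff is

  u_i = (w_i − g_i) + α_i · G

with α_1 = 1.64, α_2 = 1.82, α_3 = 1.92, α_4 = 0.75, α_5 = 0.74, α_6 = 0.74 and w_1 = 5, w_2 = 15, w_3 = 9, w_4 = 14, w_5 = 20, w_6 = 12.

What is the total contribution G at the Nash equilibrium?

29

∂u_i/∂g_i = α_i − 1, so roommate i contributes w_i if α_i > 1, else 0.
α_i > 1 for i ∈ {1, 2, 3}; NE contributions (5, 15, 9, 0, 0, 0), G = 29.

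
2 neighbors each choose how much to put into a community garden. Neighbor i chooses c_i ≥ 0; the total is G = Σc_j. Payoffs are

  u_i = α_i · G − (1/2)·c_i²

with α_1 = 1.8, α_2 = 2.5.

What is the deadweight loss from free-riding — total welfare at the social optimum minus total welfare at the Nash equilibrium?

4.745

Neighbor i's FOC: ∂u_i/∂c_i = α_i − c_i = 0, so c_i* = α_i.
NE contributions = (1.8, 2.5); G = 4.3.
W^NE = (Σα)·G − ½Σα_i² = 4.3² − ½·9.49 = 13.745.
Planner sets c_i = Σα_j = 4.3 for every i, so G^SO = 2·4.3 = 8.6.
W^SO = (Σα)·G^SO − ½·2·(Σα)² = (2/2)·4.3² = 18.49.
Deadweight loss = W^SO − W^NE = 4.745.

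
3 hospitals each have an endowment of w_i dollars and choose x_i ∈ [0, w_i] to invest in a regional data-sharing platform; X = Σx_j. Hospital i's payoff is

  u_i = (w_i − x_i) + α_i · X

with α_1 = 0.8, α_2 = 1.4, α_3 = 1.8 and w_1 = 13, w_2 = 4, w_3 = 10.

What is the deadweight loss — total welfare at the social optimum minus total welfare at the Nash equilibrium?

39

∂u_i/∂x_i = α_i − 1, so hospital i contributes w_i if α_i > 1, else 0.
α_i > 1 for i ∈ {2, 3}; NE contributions (0, 4, 10), X = 14.
W^NE = Σw_i − X^NE + (Σα_i)·X^NE = 27 + 3·14 = 69.
Planner: ∂(Σu_j)/∂x_i = Σα_j − 1 = 3 > 0, so everyone contributes w_i; X^SO = 27, W^SO = 27 + 3·27 = 108.
Deadweight loss = 39.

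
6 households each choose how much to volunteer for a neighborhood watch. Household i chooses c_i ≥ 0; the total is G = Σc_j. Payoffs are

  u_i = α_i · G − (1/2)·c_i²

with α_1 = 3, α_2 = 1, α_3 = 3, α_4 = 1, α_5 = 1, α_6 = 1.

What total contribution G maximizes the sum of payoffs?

60

Planner FOC: ∂(Σu_j)/∂c_i = (Σα_j) − c_i = 0, so c_i^SO = Σα_j = 10 for every i; G^SO = 60.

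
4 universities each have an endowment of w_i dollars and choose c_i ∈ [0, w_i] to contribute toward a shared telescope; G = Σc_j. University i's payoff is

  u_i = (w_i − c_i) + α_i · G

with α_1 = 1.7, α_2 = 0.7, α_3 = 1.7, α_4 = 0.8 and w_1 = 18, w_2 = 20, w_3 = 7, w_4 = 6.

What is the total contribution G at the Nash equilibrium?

25

∂u_i/∂c_i = α_i − 1, so university i contributes w_i if α_i > 1, else 0.
α_i > 1 for i ∈ {1, 3}; NE contributions (18, 0, 7, 0), G = 25.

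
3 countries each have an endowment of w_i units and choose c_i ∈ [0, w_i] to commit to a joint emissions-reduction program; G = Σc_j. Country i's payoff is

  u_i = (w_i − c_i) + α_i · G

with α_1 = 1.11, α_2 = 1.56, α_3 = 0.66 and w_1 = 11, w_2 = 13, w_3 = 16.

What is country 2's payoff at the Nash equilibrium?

∂u_i/∂c_i = α_i − 1, so country i contributes w_i if α_i > 1, else 0.
α_i > 1 for i ∈ {1, 2}; NE contributions (11, 13, 0), G = 24.
u_2 = (13 − 13) + 1.56·24 = 37.44.

37.44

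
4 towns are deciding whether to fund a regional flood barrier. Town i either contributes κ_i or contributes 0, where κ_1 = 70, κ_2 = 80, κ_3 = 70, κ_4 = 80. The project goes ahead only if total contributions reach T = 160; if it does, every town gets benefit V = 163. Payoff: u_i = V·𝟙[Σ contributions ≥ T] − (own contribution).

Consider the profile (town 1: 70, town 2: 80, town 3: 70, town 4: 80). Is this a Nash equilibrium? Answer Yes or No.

No

Total = 300 ≥ 160: provided.
Town 1 (pledges 70, payoff 93): dropping to 0 → total 230, payoff 163. Profitable deviation.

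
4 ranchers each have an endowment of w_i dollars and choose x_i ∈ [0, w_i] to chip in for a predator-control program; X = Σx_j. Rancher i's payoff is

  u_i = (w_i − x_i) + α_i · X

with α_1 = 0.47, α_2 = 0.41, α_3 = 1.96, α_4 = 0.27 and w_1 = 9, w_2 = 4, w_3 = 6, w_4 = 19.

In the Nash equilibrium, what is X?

6

∂u_i/∂x_i = α_i − 1, so rancher i contributes w_i if α_i > 1, else 0.
α_i > 1 for i ∈ {3}; NE contributions (0, 0, 6, 0), X = 6.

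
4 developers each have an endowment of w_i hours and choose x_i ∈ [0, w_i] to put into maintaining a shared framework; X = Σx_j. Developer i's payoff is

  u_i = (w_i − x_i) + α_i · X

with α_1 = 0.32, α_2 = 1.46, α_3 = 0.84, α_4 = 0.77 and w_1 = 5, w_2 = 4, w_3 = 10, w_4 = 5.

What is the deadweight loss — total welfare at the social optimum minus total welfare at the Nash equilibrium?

∂u_i/∂x_i = α_i − 1, so developer i contributes w_i if α_i > 1, else 0.
α_i > 1 for i ∈ {2}; NE contributions (0, 4, 0, 0), X = 4.
W^NE = Σw_i − X^NE + (Σα_i)·X^NE = 24 + 2.39·4 = 33.56.
Planner: ∂(Σu_j)/∂x_i = Σα_j − 1 = 2.39 > 0, so everyone contributes w_i; X^SO = 24, W^SO = 24 + 2.39·24 = 81.36.
Deadweight loss = 47.8.

47.8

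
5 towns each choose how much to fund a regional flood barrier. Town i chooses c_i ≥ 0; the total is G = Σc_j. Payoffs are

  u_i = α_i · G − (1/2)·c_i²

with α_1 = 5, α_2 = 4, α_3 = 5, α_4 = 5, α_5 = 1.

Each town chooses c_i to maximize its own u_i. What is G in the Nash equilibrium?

20

Town i's FOC: ∂u_i/∂c_i = α_i − c_i = 0, so c_i* = α_i.
NE contributions = (5, 4, 5, 5, 1); G = 20.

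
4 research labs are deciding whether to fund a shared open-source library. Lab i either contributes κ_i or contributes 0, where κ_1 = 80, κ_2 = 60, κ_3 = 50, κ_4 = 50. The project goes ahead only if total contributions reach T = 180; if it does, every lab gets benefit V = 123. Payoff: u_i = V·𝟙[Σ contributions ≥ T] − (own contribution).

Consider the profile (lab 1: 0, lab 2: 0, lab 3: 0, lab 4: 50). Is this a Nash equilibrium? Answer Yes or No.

Total = 50 < 180: not provided.
Lab 1 (pledges 0, payoff 0): pledging 80 → total 130, payoff -80. No gain.
Lab 2 (pledges 0, payoff 0): pledging 60 → total 110, payoff -60. No gain.
Lab 3 (pledges 0, payoff 0): pledging 50 → total 100, payoff -50. No gain.
Lab 4 (pledges 50, payoff -50): dropping to 0 → total 0, payoff 0. Profitable deviation.

No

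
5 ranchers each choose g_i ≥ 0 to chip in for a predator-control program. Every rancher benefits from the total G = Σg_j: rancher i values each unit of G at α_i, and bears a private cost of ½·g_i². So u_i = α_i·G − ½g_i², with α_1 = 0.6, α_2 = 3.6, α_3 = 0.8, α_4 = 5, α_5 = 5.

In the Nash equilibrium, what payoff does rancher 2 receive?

47.52

Rancher i's FOC: ∂u_i/∂g_i = α_i − g_i = 0, so g_i* = α_i.
NE contributions = (0.6, 3.6, 0.8, 5, 5); G = 15.
u_2 = α_2·G − ½·(g_2)² = 3.6·15 − ½·3.6² = 47.52.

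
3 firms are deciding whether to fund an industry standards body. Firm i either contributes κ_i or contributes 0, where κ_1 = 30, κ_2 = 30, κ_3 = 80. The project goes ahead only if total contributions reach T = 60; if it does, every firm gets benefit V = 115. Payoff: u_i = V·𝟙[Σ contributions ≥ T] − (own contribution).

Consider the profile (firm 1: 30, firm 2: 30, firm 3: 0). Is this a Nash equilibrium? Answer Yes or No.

Total = 60 ≥ 60: provided.
Firm 1 (pledges 30, payoff 85): dropping to 0 → total 30, payoff 0. No gain.
Firm 2 (pledges 30, payoff 85): dropping to 0 → total 30, payoff 0. No gain.
Firm 3 (pledges 0, payoff 115): pledging 80 → total 140, payoff 35. No gain.

Yes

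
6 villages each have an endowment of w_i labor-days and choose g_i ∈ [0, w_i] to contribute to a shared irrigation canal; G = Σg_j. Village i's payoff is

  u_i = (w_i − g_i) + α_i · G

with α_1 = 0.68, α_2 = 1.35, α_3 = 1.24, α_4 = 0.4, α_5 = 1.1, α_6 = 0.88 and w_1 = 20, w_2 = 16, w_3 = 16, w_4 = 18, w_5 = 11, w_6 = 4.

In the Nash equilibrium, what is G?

∂u_i/∂g_i = α_i − 1, so village i contributes w_i if α_i > 1, else 0.
α_i > 1 for i ∈ {2, 3, 5}; NE contributions (0, 16, 16, 0, 11, 0), G = 43.

43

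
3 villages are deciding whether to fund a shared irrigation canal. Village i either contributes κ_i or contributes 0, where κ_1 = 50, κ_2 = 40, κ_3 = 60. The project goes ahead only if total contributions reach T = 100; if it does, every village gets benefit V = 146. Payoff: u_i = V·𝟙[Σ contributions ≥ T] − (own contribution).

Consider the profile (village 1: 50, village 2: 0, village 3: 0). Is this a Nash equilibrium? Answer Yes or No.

Total = 50 < 100: not provided.
Village 1 (pledges 50, payoff -50): dropping to 0 → total 0, payoff 0. Profitable deviation.

No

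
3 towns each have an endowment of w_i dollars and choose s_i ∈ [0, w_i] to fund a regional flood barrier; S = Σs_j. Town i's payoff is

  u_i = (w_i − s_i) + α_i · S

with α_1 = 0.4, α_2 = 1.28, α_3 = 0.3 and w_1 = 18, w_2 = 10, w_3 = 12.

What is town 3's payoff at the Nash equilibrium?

15

∂u_i/∂s_i = α_i − 1, so town i contributes w_i if α_i > 1, else 0.
α_i > 1 for i ∈ {2}; NE contributions (0, 10, 0), S = 10.
u_3 = (12 − 0) + 0.3·10 = 15.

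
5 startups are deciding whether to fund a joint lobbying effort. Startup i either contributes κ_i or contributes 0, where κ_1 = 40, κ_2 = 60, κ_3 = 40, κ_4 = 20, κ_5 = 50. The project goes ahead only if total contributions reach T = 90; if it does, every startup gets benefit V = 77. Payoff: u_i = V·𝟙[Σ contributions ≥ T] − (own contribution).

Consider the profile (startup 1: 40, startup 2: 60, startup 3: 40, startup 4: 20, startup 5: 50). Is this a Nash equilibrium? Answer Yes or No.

Total = 210 ≥ 90: provided.
Startup 1 (pledges 40, payoff 37): dropping to 0 → total 170, payoff 77. Profitable deviation.

No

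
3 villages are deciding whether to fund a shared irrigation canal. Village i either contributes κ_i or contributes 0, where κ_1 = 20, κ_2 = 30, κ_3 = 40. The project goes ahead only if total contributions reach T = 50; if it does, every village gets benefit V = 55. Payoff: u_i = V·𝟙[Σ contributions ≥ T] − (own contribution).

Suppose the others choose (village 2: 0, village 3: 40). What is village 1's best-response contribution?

Others' total = 40. Contributing 20 brings total to 60 ≥ 50: gain V − κ_1 = 35.
Best response: 20.

20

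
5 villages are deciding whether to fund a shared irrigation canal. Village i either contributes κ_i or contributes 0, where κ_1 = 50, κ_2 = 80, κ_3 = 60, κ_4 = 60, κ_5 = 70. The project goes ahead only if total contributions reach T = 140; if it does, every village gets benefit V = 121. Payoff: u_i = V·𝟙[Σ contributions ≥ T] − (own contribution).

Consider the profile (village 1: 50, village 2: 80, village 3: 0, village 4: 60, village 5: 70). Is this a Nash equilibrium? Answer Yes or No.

No

Total = 260 ≥ 140: provided.
Village 1 (pledges 50, payoff 71): dropping to 0 → total 210, payoff 121. Profitable deviation.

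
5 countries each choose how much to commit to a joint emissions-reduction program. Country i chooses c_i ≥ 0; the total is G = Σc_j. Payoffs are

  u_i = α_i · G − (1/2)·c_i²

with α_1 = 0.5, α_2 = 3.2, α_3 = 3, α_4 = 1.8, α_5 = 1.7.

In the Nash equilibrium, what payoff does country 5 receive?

Country i's FOC: ∂u_i/∂c_i = α_i − c_i = 0, so c_i* = α_i.
NE contributions = (0.5, 3.2, 3, 1.8, 1.7); G = 10.2.
u_5 = α_5·G − ½·(c_5)² = 1.7·10.2 − ½·1.7² = 15.895.

15.895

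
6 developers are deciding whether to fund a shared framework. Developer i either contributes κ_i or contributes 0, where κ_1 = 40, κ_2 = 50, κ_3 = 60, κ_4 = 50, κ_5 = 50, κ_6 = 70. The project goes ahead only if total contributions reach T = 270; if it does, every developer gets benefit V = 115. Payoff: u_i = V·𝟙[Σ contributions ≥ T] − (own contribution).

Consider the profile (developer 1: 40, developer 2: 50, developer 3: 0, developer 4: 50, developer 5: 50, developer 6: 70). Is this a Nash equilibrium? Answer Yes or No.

Total = 260 < 270: not provided.
Developer 1 (pledges 40, payoff -40): dropping to 0 → total 220, payoff 0. Profitable deviation.

No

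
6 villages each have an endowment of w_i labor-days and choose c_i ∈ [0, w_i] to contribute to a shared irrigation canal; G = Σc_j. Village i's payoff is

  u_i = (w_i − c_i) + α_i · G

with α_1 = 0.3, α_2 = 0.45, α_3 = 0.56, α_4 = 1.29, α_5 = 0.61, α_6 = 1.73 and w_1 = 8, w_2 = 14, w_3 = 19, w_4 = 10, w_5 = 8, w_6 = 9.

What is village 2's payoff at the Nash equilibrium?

∂u_i/∂c_i = α_i − 1, so village i contributes w_i if α_i > 1, else 0.
α_i > 1 for i ∈ {4, 6}; NE contributions (0, 0, 0, 10, 0, 9), G = 19.
u_2 = (14 − 0) + 0.45·19 = 22.55.

22.55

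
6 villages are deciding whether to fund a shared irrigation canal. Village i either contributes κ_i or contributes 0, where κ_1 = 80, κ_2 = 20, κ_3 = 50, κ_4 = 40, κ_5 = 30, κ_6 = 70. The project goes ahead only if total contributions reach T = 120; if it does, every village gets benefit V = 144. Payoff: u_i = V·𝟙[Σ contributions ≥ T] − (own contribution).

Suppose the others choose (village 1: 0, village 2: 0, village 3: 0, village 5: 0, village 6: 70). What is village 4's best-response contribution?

Others' total = 70. Even contributing 40 gives 110 < 120: no benefit either way.
Best response: 0.

0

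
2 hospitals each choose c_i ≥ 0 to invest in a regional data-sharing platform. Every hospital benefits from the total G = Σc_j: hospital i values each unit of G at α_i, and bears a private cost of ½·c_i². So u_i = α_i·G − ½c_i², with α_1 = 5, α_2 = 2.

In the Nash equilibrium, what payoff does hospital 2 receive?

12

Hospital i's FOC: ∂u_i/∂c_i = α_i − c_i = 0, so c_i* = α_i.
NE contributions = (5, 2); G = 7.
u_2 = α_2·G − ½·(c_2)² = 2·7 − ½·2² = 12.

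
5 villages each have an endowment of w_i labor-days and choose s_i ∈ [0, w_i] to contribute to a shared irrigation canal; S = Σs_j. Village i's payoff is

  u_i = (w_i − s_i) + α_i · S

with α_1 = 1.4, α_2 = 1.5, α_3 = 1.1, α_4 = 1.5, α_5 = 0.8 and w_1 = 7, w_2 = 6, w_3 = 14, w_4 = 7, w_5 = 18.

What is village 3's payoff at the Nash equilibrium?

∂u_i/∂s_i = α_i − 1, so village i contributes w_i if α_i > 1, else 0.
α_i > 1 for i ∈ {1, 2, 3, 4}; NE contributions (7, 6, 14, 7, 0), S = 34.
u_3 = (14 − 14) + 1.1·34 = 37.4.

37.4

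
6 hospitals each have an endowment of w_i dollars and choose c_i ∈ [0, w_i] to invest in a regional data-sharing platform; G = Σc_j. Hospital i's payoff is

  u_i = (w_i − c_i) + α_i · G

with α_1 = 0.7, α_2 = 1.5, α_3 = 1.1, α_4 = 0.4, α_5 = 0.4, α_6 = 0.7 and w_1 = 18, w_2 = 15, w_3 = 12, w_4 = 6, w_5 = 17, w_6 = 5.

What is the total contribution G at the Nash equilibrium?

27

∂u_i/∂c_i = α_i − 1, so hospital i contributes w_i if α_i > 1, else 0.
α_i > 1 for i ∈ {2, 3}; NE contributions (0, 15, 12, 0, 0, 0), G = 27.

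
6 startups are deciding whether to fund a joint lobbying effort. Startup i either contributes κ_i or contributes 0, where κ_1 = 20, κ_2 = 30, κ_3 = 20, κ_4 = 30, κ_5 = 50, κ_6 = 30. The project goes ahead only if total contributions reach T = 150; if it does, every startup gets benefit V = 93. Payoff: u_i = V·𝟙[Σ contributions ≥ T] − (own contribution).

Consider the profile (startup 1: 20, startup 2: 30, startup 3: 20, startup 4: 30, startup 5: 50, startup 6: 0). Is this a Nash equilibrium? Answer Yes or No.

Total = 150 ≥ 150: provided.
Startup 1 (pledges 20, payoff 73): dropping to 0 → total 130, payoff 0. No gain.
Startup 2 (pledges 30, payoff 63): dropping to 0 → total 120, payoff 0. No gain.
Startup 3 (pledges 20, payoff 73): dropping to 0 → total 130, payoff 0. No gain.
Startup 4 (pledges 30, payoff 63): dropping to 0 → total 120, payoff 0. No gain.
Startup 5 (pledges 50, payoff 43): dropping to 0 → total 100, payoff 0. No gain.
Startup 6 (pledges 0, payoff 93): pledging 30 → total 180, payoff 63. No gain.

Yes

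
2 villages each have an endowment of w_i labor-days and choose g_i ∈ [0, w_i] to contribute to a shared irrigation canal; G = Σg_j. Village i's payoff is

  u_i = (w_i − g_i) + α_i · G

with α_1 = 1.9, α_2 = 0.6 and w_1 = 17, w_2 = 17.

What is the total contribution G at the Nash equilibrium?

17

∂u_i/∂g_i = α_i − 1, so village i contributes w_i if α_i > 1, else 0.
α_i > 1 for i ∈ {1}; NE contributions (17, 0), G = 17.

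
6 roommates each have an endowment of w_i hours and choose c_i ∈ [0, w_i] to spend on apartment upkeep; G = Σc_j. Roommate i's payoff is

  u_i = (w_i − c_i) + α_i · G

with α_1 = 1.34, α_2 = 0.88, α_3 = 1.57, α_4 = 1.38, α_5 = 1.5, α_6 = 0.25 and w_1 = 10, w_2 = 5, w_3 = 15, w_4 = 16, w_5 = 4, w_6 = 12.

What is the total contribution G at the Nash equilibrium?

∂u_i/∂c_i = α_i − 1, so roommate i contributes w_i if α_i > 1, else 0.
α_i > 1 for i ∈ {1, 3, 4, 5}; NE contributions (10, 0, 15, 16, 4, 0), G = 45.

45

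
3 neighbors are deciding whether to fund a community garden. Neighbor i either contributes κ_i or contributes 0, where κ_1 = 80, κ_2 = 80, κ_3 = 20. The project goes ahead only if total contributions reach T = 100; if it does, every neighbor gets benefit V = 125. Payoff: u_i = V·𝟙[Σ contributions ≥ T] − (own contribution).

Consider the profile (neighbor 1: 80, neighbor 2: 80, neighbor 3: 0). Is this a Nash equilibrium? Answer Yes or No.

Total = 160 ≥ 100: provided.
Neighbor 1 (pledges 80, payoff 45): dropping to 0 → total 80, payoff 0. No gain.
Neighbor 2 (pledges 80, payoff 45): dropping to 0 → total 80, payoff 0. No gain.
Neighbor 3 (pledges 0, payoff 125): pledging 20 → total 180, payoff 105. No gain.

Yes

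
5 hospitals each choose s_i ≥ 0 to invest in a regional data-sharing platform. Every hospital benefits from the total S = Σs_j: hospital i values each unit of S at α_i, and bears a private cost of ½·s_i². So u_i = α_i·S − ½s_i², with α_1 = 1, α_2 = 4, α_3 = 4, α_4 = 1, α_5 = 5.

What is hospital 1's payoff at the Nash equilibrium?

Hospital i's FOC: ∂u_i/∂s_i = α_i − s_i = 0, so s_i* = α_i.
NE contributions = (1, 4, 4, 1, 5); S = 15.
u_1 = α_1·S − ½·(s_1)² = 1·15 − ½·1² = 14.5.

14.5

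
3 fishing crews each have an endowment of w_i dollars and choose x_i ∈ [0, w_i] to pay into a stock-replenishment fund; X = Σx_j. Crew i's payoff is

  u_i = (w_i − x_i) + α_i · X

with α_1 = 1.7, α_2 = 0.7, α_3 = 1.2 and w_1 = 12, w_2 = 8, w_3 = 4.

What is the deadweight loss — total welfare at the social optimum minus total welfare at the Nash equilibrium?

20.8

∂u_i/∂x_i = α_i − 1, so crew i contributes w_i if α_i > 1, else 0.
α_i > 1 for i ∈ {1, 3}; NE contributions (12, 0, 4), X = 16.
W^NE = Σw_i − X^NE + (Σα_i)·X^NE = 24 + 2.6·16 = 65.6.
Planner: ∂(Σu_j)/∂x_i = Σα_j − 1 = 2.6 > 0, so everyone contributes w_i; X^SO = 24, W^SO = 24 + 2.6·24 = 86.4.
Deadweight loss = 20.8.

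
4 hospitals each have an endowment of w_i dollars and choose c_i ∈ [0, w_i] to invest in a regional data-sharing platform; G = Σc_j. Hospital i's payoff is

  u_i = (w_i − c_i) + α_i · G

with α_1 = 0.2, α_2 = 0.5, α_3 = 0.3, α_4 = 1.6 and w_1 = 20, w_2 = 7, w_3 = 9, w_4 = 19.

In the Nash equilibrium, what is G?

19

∂u_i/∂c_i = α_i − 1, so hospital i contributes w_i if α_i > 1, else 0.
α_i > 1 for i ∈ {4}; NE contributions (0, 0, 0, 19), G = 19.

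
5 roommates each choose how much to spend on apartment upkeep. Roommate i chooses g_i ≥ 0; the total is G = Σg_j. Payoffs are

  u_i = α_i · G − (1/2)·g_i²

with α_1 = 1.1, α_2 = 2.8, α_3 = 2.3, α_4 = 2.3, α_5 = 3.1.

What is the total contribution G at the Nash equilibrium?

11.6

Roommate i's FOC: ∂u_i/∂g_i = α_i − g_i = 0, so g_i* = α_i.
NE contributions = (1.1, 2.8, 2.3, 2.3, 3.1); G = 11.6.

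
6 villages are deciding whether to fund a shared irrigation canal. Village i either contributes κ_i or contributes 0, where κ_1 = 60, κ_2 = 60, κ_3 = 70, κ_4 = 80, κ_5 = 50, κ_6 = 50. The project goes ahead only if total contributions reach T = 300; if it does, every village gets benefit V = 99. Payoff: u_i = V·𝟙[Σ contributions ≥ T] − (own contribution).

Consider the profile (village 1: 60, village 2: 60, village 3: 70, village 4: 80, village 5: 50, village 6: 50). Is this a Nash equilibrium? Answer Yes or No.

Total = 370 ≥ 300: provided.
Village 1 (pledges 60, payoff 39): dropping to 0 → total 310, payoff 99. Profitable deviation.

No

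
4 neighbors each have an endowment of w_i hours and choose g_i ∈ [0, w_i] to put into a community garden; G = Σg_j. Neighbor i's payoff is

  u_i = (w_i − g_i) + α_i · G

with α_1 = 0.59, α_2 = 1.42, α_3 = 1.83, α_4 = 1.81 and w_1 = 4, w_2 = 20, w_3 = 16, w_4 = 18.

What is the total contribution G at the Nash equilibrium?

54

∂u_i/∂g_i = α_i − 1, so neighbor i contributes w_i if α_i > 1, else 0.
α_i > 1 for i ∈ {2, 3, 4}; NE contributions (0, 20, 16, 18), G = 54.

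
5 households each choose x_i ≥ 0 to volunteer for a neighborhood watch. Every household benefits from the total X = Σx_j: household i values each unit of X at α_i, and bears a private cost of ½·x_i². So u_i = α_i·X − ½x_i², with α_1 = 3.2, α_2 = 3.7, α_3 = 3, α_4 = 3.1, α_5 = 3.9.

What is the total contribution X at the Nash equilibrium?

Household i's FOC: ∂u_i/∂x_i = α_i − x_i = 0, so x_i* = α_i.
NE contributions = (3.2, 3.7, 3, 3.1, 3.9); X = 16.9.

16.9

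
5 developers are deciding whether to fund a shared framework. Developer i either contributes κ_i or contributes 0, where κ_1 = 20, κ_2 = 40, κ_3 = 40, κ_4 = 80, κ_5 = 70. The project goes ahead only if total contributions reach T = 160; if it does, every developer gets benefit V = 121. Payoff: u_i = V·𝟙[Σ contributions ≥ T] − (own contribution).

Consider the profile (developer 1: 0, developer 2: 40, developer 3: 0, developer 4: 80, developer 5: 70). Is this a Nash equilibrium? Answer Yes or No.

Yes

Total = 190 ≥ 160: provided.
Developer 1 (pledges 0, payoff 121): pledging 20 → total 210, payoff 101. No gain.
Developer 2 (pledges 40, payoff 81): dropping to 0 → total 150, payoff 0. No gain.
Developer 3 (pledges 0, payoff 121): pledging 40 → total 230, payoff 81. No gain.
Developer 4 (pledges 80, payoff 41): dropping to 0 → total 110, payoff 0. No gain.
Developer 5 (pledges 70, payoff 51): dropping to 0 → total 120, payoff 0. No gain.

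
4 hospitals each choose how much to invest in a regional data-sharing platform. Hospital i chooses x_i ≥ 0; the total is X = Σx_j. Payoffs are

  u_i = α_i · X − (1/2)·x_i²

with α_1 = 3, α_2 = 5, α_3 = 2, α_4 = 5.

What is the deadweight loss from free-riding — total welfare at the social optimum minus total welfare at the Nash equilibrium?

Hospital i's FOC: ∂u_i/∂x_i = α_i − x_i = 0, so x_i* = α_i.
NE contributions = (3, 5, 2, 5); X = 15.
W^NE = (Σα)·X − ½Σα_i² = 15² − ½·63 = 193.5.
Planner sets x_i = Σα_j = 15 for every i, so X^SO = 4·15 = 60.
W^SO = (Σα)·X^SO − ½·4·(Σα)² = (4/2)·15² = 450.
Deadweight loss = W^SO − W^NE = 256.5.

256.5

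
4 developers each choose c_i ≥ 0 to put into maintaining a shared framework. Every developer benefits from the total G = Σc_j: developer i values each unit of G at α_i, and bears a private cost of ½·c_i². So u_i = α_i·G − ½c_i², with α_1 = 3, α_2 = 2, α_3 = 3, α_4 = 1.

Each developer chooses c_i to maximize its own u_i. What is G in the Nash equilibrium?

Developer i's FOC: ∂u_i/∂c_i = α_i − c_i = 0, so c_i* = α_i.
NE contributions = (3, 2, 3, 1); G = 9.

9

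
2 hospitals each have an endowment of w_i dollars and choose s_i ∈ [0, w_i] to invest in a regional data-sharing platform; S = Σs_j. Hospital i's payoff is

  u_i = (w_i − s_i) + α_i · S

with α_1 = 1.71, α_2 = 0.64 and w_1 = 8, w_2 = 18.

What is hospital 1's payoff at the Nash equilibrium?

∂u_i/∂s_i = α_i − 1, so hospital i contributes w_i if α_i > 1, else 0.
α_i > 1 for i ∈ {1}; NE contributions (8, 0), S = 8.
u_1 = (8 − 8) + 1.71·8 = 13.68.

13.68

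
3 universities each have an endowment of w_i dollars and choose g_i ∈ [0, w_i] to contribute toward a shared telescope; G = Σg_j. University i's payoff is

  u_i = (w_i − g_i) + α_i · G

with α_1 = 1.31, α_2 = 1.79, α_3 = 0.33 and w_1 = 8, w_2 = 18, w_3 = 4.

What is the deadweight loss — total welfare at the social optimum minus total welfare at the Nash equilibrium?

9.72

∂u_i/∂g_i = α_i − 1, so university i contributes w_i if α_i > 1, else 0.
α_i > 1 for i ∈ {1, 2}; NE contributions (8, 18, 0), G = 26.
W^NE = Σw_i − G^NE + (Σα_i)·G^NE = 30 + 2.43·26 = 93.18.
Planner: ∂(Σu_j)/∂g_i = Σα_j − 1 = 2.43 > 0, so everyone contributes w_i; G^SO = 30, W^SO = 30 + 2.43·30 = 102.9.
Deadweight loss = 9.72.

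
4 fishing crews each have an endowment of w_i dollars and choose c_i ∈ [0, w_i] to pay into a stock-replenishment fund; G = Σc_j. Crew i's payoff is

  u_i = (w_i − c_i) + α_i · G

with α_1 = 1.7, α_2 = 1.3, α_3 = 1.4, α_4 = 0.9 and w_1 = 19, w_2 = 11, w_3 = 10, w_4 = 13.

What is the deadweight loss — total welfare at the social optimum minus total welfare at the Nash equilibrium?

∂u_i/∂c_i = α_i − 1, so crew i contributes w_i if α_i > 1, else 0.
α_i > 1 for i ∈ {1, 2, 3}; NE contributions (19, 11, 10, 0), G = 40.
W^NE = Σw_i − G^NE + (Σα_i)·G^NE = 53 + 4.3·40 = 225.
Planner: ∂(Σu_j)/∂c_i = Σα_j − 1 = 4.3 > 0, so everyone contributes w_i; G^SO = 53, W^SO = 53 + 4.3·53 = 280.9.
Deadweight loss = 55.9.

55.9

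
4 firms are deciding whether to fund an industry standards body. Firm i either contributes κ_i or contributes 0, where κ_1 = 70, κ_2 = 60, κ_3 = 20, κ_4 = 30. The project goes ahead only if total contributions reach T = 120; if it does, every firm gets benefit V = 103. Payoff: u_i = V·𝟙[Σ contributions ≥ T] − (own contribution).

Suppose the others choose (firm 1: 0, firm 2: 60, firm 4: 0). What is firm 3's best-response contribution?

0

Others' total = 60. Even contributing 20 gives 80 < 120: no benefit either way.
Best response: 0.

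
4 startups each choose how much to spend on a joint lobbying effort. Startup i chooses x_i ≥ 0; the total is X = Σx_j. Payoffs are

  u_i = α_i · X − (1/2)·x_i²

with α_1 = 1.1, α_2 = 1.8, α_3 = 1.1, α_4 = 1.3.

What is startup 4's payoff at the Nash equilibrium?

6.045

Startup i's FOC: ∂u_i/∂x_i = α_i − x_i = 0, so x_i* = α_i.
NE contributions = (1.1, 1.8, 1.1, 1.3); X = 5.3.
u_4 = α_4·X − ½·(x_4)² = 1.3·5.3 − ½·1.3² = 6.045.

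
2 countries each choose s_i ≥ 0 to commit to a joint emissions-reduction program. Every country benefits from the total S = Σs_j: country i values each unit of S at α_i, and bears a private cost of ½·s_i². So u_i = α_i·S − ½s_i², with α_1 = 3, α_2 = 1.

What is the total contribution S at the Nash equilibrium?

4

Country i's FOC: ∂u_i/∂s_i = α_i − s_i = 0, so s_i* = α_i.
NE contributions = (3, 1); S = 4.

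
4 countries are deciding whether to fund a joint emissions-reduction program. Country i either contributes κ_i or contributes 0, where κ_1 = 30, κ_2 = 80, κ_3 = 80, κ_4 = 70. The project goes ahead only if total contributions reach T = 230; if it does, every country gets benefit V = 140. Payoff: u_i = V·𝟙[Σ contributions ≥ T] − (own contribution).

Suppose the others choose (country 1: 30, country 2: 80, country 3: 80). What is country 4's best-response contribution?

70

Others' total = 190. Contributing 70 brings total to 260 ≥ 230: gain V − κ_4 = 70.
Best response: 70.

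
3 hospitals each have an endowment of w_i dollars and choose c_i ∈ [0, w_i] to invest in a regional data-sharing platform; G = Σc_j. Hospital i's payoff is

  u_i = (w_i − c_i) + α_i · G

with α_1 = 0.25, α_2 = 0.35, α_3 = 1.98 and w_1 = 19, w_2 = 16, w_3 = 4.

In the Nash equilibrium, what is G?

4

∂u_i/∂c_i = α_i − 1, so hospital i contributes w_i if α_i > 1, else 0.
α_i > 1 for i ∈ {3}; NE contributions (0, 0, 4), G = 4.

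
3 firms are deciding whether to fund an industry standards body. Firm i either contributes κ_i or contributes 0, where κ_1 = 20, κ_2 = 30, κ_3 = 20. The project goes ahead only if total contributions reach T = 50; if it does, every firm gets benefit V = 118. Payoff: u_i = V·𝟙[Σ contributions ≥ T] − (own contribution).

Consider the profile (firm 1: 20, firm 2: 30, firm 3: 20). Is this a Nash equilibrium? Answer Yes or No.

No

Total = 70 ≥ 50: provided.
Firm 1 (pledges 20, payoff 98): dropping to 0 → total 50, payoff 118. Profitable deviation.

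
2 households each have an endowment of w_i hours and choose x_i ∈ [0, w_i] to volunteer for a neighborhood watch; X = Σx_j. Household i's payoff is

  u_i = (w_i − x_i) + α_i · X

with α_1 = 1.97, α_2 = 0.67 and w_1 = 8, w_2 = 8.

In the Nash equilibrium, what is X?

8

∂u_i/∂x_i = α_i − 1, so household i contributes w_i if α_i > 1, else 0.
α_i > 1 for i ∈ {1}; NE contributions (8, 0), X = 8.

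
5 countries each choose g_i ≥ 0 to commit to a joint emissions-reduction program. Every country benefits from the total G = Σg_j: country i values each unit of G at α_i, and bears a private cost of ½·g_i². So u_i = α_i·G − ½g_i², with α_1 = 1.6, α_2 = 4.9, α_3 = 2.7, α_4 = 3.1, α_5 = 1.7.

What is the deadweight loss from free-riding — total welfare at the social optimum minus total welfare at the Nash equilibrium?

317.18

Country i's FOC: ∂u_i/∂g_i = α_i − g_i = 0, so g_i* = α_i.
NE contributions = (1.6, 4.9, 2.7, 3.1, 1.7); G = 14.
W^NE = (Σα)·G − ½Σα_i² = 14² − ½·46.36 = 172.82.
Planner sets g_i = Σα_j = 14 for every i, so G^SO = 5·14 = 70.
W^SO = (Σα)·G^SO − ½·5·(Σα)² = (5/2)·14² = 490.
Deadweight loss = W^SO − W^NE = 317.18.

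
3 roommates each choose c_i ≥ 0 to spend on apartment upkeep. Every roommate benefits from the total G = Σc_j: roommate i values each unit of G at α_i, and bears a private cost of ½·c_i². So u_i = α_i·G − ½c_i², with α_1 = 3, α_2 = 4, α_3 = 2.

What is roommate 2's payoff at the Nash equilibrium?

Roommate i's FOC: ∂u_i/∂c_i = α_i − c_i = 0, so c_i* = α_i.
NE contributions = (3, 4, 2); G = 9.
u_2 = α_2·G − ½·(c_2)² = 4·9 − ½·4² = 28.

28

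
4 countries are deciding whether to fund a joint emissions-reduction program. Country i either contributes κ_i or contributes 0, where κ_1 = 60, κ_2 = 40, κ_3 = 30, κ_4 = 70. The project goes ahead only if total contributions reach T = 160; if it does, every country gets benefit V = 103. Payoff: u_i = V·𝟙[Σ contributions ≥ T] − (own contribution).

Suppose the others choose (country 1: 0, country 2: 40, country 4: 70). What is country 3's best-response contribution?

Others' total = 110. Even contributing 30 gives 140 < 160: no benefit either way.
Best response: 0.

0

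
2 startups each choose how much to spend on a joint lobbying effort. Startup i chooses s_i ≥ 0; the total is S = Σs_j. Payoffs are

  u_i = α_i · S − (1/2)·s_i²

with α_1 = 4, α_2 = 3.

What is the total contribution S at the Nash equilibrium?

Startup i's FOC: ∂u_i/∂s_i = α_i − s_i = 0, so s_i* = α_i.
NE contributions = (4, 3); S = 7.

7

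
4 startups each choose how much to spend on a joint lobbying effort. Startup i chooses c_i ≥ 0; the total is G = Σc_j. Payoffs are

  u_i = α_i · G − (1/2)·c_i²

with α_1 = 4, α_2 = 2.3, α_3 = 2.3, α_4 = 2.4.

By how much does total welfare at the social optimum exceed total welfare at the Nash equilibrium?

137.17

Startup i's FOC: ∂u_i/∂c_i = α_i − c_i = 0, so c_i* = α_i.
NE contributions = (4, 2.3, 2.3, 2.4); G = 11.
W^NE = (Σα)·G − ½Σα_i² = 11² − ½·32.34 = 104.83.
Planner sets c_i = Σα_j = 11 for every i, so G^SO = 4·11 = 44.
W^SO = (Σα)·G^SO − ½·4·(Σα)² = (4/2)·11² = 242.
Deadweight loss = W^SO − W^NE = 137.17.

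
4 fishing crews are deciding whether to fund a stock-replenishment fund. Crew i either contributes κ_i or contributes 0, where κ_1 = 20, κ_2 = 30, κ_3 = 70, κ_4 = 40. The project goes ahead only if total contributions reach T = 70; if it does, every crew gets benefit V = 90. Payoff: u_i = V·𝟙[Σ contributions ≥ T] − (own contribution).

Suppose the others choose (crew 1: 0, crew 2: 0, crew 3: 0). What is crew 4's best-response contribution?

Others' total = 0. Even contributing 40 gives 40 < 70: no benefit either way.
Best response: 0.

0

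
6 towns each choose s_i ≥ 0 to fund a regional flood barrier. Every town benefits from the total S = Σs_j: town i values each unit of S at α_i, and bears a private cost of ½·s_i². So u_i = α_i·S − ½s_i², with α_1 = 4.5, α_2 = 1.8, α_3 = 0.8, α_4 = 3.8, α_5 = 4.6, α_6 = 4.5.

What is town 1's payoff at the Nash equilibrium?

79.875

Town i's FOC: ∂u_i/∂s_i = α_i − s_i = 0, so s_i* = α_i.
NE contributions = (4.5, 1.8, 0.8, 3.8, 4.6, 4.5); S = 20.
u_1 = α_1·S − ½·(s_1)² = 4.5·20 − ½·4.5² = 79.875.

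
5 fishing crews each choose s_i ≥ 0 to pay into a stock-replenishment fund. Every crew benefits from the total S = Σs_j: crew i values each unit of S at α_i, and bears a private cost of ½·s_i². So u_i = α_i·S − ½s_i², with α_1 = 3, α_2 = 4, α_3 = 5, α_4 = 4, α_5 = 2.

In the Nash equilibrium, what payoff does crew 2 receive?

64

Crew i's FOC: ∂u_i/∂s_i = α_i − s_i = 0, so s_i* = α_i.
NE contributions = (3, 4, 5, 4, 2); S = 18.
u_2 = α_2·S − ½·(s_2)² = 4·18 − ½·4² = 64.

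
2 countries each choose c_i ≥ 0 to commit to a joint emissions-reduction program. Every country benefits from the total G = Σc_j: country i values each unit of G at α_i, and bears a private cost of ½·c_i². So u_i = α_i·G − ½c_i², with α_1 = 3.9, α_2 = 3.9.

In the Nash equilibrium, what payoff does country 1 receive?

22.815

Country i's FOC: ∂u_i/∂c_i = α_i − c_i = 0, so c_i* = α_i.
NE contributions = (3.9, 3.9); G = 7.8.
u_1 = α_1·G − ½·(c_1)² = 3.9·7.8 − ½·3.9² = 22.815.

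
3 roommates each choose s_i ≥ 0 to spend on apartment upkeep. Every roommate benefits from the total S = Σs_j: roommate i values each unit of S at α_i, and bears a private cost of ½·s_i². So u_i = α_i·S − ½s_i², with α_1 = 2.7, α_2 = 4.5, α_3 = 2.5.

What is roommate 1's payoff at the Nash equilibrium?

22.545

Roommate i's FOC: ∂u_i/∂s_i = α_i − s_i = 0, so s_i* = α_i.
NE contributions = (2.7, 4.5, 2.5); S = 9.7.
u_1 = α_1·S − ½·(s_1)² = 2.7·9.7 − ½·2.7² = 22.545.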